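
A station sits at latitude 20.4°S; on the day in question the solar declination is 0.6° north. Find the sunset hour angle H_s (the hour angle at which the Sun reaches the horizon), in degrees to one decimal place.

−tan φ tan δ = −(-0.3719)(0.0105) = 0.0039; H_s = arccos(0.0039) = 89.78°.

89.8°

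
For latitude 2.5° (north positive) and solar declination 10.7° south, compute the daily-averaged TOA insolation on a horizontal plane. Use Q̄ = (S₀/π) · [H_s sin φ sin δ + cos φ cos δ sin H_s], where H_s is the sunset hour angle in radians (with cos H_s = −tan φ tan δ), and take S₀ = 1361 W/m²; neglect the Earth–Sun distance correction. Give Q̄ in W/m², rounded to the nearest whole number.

420 W/m²

cos H_s = −tan(2.5°) · tan(-10.7°) = 0.0082, so H_s = arccos(0.0082) = 89.53°. In radians, H_s = 1.5626.
H_s sin φ sin δ = 1.5626 × 0.0436 × -0.1857 = -0.0127.
cos φ cos δ sin H_s = 0.9990 × 0.9826 × 1.0000 = 0.9816.
Q̄ = (1361/π) × (-0.0127 + 0.9816) = 433.22 × 0.9689 = 419.75 W/m².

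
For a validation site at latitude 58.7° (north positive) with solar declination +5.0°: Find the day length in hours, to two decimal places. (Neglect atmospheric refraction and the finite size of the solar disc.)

cos H_s = −tan(58.7°) · tan(5.0°) = -0.1439, so H_s = arccos(-0.1439) = 98.27°.
Day length = 2 H_s / 15° h⁻¹ = 196.54° / 15 = 13.103 h.

13.10 hours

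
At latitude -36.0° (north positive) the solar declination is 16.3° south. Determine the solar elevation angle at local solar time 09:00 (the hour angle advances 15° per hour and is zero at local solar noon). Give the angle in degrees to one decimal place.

45.6°

Hour angle H = 15° × (9 − 12) = -45.00°.
With φ = -36.0°, δ = -16.3°, H = -45.00°: sin φ sin δ = 0.1650, cos φ cos δ cos H = 0.5491, so cos θ_z = 0.7141.
θ_z = arccos(0.7141) = 44.43°, so the elevation is 90° − 44.43° = 45.57°.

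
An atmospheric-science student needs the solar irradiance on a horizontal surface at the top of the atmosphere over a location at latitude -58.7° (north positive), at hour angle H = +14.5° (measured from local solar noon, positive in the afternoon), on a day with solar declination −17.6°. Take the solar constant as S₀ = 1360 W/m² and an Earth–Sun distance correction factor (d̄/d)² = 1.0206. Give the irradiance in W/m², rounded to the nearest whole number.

With φ = -58.7°, δ = -17.6°, H = 14.50°: sin φ sin δ = 0.2584, cos φ cos δ cos H = 0.4794, so cos θ_z = 0.7378.
Top-of-atmosphere irradiance = S₀ (d̄/d)² cos θ_z = 1360 × 1.0206 × 0.7378 = 1024.08 W/m².

1024 W/m²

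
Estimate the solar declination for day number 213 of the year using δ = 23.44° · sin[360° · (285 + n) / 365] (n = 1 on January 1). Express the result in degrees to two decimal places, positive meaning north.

+17.64°

360 × (285 + 213) / 365 = 491.178°; sin(491.178°) = 0.7527.
δ = 23.44 × 0.7527 = 17.643° ≈ +17.64°.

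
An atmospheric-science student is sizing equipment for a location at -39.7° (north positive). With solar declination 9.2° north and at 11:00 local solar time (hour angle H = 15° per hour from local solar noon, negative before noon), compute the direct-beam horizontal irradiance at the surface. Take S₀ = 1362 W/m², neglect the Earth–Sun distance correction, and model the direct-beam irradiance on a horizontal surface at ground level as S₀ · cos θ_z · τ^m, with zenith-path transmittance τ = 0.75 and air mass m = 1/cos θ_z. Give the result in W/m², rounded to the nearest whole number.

Hour angle H = 15° × (11 − 12) = -15.00°.
With φ = -39.7°, δ = 9.2°, H = -15.00°: sin φ sin δ = -0.1021, cos φ cos δ cos H = 0.7336, so cos θ_z = 0.6315.
Air mass m = 1/cos θ_z = 1/0.6315 = 1.584; τ^m = 0.75^1.584 = 0.6340.
Surface direct beam = 1362 × 0.6315 × 0.6340 = 545.31 W/m².

545 W/m²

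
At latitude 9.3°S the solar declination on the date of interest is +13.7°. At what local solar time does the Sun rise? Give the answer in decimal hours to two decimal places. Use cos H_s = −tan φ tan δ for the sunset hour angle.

6.15 h

−tan φ tan δ = −(-0.1638)(0.2438) = 0.0399; H_s = arccos(0.0399) = 87.71°.
Sunrise is at 12 − H_s/15 = 12 − 5.847 = 6.153 h local solar time.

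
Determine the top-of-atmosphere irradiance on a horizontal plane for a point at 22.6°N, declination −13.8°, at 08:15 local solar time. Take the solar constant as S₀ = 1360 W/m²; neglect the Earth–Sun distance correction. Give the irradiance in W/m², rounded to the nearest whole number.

553 W/m²

Hour angle H = 15° × (8.25 − 12) = -56.25°.
cos θ_z = sin φ sin δ + cos φ cos δ cos H = (0.3843)(-0.2385) + (0.9232)(0.9711)(0.5556) = 0.4065.
Top-of-atmosphere irradiance = S₀ cos θ_z = 1360 × 0.4065 = 552.84 W/m².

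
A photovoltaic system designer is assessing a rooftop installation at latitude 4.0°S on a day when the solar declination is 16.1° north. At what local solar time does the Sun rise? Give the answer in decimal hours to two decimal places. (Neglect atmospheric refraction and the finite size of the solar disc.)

−tan φ tan δ = −(-0.0699)(0.2886) = 0.0202; H_s = arccos(0.0202) = 88.84°.
Sunrise is at 12 − H_s/15 = 12 − 5.923 = 6.077 h local solar time.

6.08 h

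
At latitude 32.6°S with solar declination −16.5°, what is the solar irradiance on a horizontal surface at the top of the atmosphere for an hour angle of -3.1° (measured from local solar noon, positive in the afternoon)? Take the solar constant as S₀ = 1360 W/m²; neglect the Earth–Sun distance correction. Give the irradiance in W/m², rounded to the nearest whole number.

With φ = -32.6°, δ = -16.5°, H = -3.10°: sin φ sin δ = 0.1530, cos φ cos δ cos H = 0.8066, so cos θ_z = 0.9596.
Top-of-atmosphere irradiance = S₀ cos θ_z = 1360 × 0.9596 = 1305.06 W/m².

1305 W/m²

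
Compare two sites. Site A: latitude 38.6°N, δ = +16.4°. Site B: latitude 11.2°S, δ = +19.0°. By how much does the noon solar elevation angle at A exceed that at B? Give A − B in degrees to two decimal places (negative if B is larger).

A: 90° − |38.6 − (16.4)| = 67.80°.
B: 90° − |-11.2 − (19.0)| = 59.80°.
A − B = 67.80 − 59.80 = 8.00°.

+8.00°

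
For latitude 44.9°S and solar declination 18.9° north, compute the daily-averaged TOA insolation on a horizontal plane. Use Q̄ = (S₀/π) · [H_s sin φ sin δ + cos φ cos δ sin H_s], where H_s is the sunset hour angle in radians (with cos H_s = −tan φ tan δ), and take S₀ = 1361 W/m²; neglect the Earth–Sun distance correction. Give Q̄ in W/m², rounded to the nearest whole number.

152 W/m²

The sunset hour angle satisfies cos H_s = −tan φ tan δ = 0.3412, giving H_s = 70.05°. In radians, H_s = 1.2226.
H_s sin φ sin δ = 1.2226 × -0.7059 × 0.3239 = -0.2795.
cos φ cos δ sin H_s = 0.7083 × 0.9461 × 0.9400 = 0.6299.
Q̄ = (1361/π) × (-0.2795 + 0.6299) = 433.22 × 0.3504 = 151.80 W/m².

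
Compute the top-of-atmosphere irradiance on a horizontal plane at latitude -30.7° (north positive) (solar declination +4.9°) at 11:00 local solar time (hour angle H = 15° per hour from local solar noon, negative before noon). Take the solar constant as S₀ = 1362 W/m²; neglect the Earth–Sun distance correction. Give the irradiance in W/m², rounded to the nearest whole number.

Hour angle H = 15° × (11 − 12) = -15.00°.
With φ = -30.7°, δ = 4.9°, H = -15.00°: sin φ sin δ = -0.0436, cos φ cos δ cos H = 0.8275, so cos θ_z = 0.7839.
Top-of-atmosphere irradiance = S₀ cos θ_z = 1362 × 0.7839 = 1067.67 W/m².

1068 W/m²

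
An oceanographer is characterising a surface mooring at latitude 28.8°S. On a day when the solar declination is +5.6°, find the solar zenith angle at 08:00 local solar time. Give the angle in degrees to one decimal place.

Hour angle H = 15° × (8 − 12) = -60.00°.
cos θ_z = sin φ sin δ + cos φ cos δ cos H = (-0.4818)(0.0976) + (0.8763)(0.9952)(0.5000) = 0.3890.
θ_z = arccos(0.3890) = 67.11°.

67.1°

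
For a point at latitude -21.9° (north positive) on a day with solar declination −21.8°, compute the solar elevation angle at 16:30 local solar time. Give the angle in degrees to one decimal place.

27.9°

Hour angle H = 15° × (16.5 − 12) = 67.50°.
cos θ_z = sin(-21.9°) sin(-21.8°) + cos(-21.9°) cos(-21.8°) cos(67.50°) = 0.1385 + 0.3297 = 0.4682.
θ_z = arccos(0.4682) = 62.08°, so the elevation is 90° − 62.08° = 27.92°.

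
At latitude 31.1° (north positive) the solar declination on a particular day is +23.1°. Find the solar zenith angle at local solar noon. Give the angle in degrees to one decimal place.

8.0°

At local solar noon the hour angle is zero, so the zenith angle is |φ − δ| = |31.1° − (23.1°)| = 8.0°.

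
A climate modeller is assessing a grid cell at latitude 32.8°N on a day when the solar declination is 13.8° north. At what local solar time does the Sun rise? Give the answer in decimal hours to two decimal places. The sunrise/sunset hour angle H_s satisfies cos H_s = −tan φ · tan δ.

−tan φ tan δ = −(0.6445)(0.2456) = -0.1583; H_s = arccos(-0.1583) = 99.11°.
Sunrise is at 12 − H_s/15 = 12 − 6.607 = 5.393 h local solar time.

5.39 h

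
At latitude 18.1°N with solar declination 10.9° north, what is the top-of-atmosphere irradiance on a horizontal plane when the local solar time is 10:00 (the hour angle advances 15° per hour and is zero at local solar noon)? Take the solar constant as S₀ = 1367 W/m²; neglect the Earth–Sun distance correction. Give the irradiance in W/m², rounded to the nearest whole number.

Hour angle H = 15° × (10 − 12) = -30.00°.
cos θ_z = sin φ sin δ + cos φ cos δ cos H = (0.3107)(0.1891) + (0.9505)(0.9820)(0.8660) = 0.8671.
Top-of-atmosphere irradiance = S₀ cos θ_z = 1367 × 0.8671 = 1185.33 W/m².

1185 W/m²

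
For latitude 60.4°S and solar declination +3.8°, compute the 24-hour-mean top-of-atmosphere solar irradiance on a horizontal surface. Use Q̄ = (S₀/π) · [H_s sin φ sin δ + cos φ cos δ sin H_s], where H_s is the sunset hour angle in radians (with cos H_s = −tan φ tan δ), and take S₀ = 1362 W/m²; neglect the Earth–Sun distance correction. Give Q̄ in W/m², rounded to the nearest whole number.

The sunset hour angle satisfies cos H_s = −tan φ tan δ = 0.1169, giving H_s = 83.29°. In radians, H_s = 1.4537.
H_s sin φ sin δ = 1.4537 × -0.8695 × 0.0663 = -0.0838.
cos φ cos δ sin H_s = 0.4939 × 0.9978 × 0.9932 = 0.4895.
Q̄ = (1362/π) × (-0.0838 + 0.4895) = 433.54 × 0.4057 = 175.89 W/m².

176 W/m²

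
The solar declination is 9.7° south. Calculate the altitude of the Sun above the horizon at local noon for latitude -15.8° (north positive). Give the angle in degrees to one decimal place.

83.9°

At local solar noon the hour angle is zero, so the elevation is 90° − |φ − δ| = 90° − |-15.8° − (-9.7°)| = 90° − 6.1° = 83.9°.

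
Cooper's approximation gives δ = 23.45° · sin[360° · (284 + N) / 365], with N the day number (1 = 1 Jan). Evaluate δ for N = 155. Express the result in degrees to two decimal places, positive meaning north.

+22.42°

360 × (284 + 155) / 365 = 432.986°; sin(432.986°) = 0.9562.
δ = 23.45 × 0.9562 = 22.423° ≈ +22.42°.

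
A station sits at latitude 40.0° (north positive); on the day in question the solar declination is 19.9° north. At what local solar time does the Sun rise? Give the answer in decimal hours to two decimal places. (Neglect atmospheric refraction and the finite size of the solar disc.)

The sunset hour angle satisfies cos H_s = −tan φ tan δ = -0.3037, giving H_s = 107.68°.
Sunrise is at 12 − H_s/15 = 12 − 7.179 = 4.821 h local solar time.

4.82 h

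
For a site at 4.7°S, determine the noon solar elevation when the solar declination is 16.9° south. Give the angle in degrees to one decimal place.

At local solar noon the hour angle is zero, so the elevation is 90° − |φ − δ| = 90° − |-4.7° − (-16.9°)| = 90° − 12.2° = 77.8°.

77.8°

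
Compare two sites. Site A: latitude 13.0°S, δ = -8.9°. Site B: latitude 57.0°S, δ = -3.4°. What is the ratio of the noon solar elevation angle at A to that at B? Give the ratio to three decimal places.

A: 90° − |-13.0 − (-8.9)| = 85.90°.
B: 90° − |-57.0 − (-3.4)| = 36.40°.
Ratio A/B = 85.9000 / 36.4000 = 2.3599.

2.360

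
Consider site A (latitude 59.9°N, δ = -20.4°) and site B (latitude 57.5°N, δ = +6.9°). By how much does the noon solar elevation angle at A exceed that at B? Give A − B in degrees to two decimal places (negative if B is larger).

-29.70°

A: 90° − |59.9 − (-20.4)| = 9.70°.
B: 90° − |57.5 − (6.9)| = 39.40°.
A − B = 9.70 − 39.40 = -29.70°.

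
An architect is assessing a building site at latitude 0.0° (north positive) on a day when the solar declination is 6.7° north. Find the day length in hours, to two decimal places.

12.00 hours

−tan φ tan δ = −(0.0000)(0.1175) = 0.0000; H_s = arccos(0.0000) = 90.00°.
Day length = 2 H_s / 15° h⁻¹ = 180.00° / 15 = 12.000 h.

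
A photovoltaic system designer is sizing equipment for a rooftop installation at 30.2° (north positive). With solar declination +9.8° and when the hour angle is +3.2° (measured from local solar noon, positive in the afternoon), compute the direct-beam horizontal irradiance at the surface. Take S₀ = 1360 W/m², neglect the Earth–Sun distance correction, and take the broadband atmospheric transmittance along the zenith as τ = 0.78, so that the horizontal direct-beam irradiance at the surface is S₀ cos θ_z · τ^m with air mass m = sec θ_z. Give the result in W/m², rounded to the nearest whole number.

976 W/m²

cos θ_z = sin(30.2°) sin(9.8°) + cos(30.2°) cos(9.8°) cos(3.20°) = 0.0856 + 0.8503 = 0.9359.
Air mass m = 1/cos θ_z = 1/0.9359 = 1.068; τ^m = 0.78^1.068 = 0.7669.
Surface direct beam = 1360 × 0.9359 × 0.7669 = 976.13 W/m².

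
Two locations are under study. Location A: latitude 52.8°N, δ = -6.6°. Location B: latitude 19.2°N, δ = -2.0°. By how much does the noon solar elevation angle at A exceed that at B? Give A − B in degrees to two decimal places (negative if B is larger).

A: 90° − |52.8 − (-6.6)| = 30.60°.
B: 90° − |19.2 − (-2.0)| = 68.80°.
A − B = 30.60 − 68.80 = -38.20°.

-38.20°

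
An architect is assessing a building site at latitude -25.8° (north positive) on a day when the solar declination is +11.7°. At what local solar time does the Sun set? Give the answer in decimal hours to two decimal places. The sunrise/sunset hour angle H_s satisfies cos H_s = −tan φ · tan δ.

17.62 h

cos H_s = −tan(-25.8°) · tan(11.7°) = 0.1001, so H_s = arccos(0.1001) = 84.26°.
Sunset is at 12 + H_s/15 = 12 + 5.617 = 17.617 h local solar time.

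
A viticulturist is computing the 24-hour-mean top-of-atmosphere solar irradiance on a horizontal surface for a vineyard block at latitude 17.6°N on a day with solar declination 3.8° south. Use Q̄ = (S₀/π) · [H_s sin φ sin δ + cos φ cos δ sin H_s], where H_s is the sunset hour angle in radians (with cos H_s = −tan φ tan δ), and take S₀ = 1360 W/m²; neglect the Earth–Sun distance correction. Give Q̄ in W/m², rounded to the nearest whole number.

398 W/m²

cos H_s = −tan(17.6°) · tan(-3.8°) = 0.0211, so H_s = arccos(0.0211) = 88.79°. In radians, H_s = 1.5497.
H_s sin φ sin δ = 1.5497 × 0.3024 × -0.0663 = -0.0311.
cos φ cos δ sin H_s = 0.9532 × 0.9978 × 0.9998 = 0.9509.
Q̄ = (1360/π) × (-0.0311 + 0.9509) = 432.90 × 0.9198 = 398.18 W/m².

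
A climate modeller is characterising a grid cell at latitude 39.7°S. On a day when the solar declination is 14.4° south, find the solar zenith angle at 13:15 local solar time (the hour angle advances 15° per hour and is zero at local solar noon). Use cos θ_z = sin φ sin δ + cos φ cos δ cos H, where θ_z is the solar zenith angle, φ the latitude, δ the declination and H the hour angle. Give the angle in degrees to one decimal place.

Hour angle H = 15° × (13.25 − 12) = 18.75°.
cos θ_z = sin(-39.7°) sin(-14.4°) + cos(-39.7°) cos(-14.4°) cos(18.75°) = 0.1589 + 0.7057 = 0.8646.
θ_z = arccos(0.8646) = 30.16°.

30.2°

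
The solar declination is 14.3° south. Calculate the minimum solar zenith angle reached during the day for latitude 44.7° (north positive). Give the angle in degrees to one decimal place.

At local solar noon the hour angle is zero, so the zenith angle is |φ − δ| = |44.7° − (-14.3°)| = 59.0°.

59.0°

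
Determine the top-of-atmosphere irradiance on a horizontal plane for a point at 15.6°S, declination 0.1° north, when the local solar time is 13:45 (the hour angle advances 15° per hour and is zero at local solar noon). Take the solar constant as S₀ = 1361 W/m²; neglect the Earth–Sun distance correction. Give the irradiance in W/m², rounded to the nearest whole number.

Hour angle H = 15° × (13.75 − 12) = 26.25°.
With φ = -15.6°, δ = 0.1°, H = 26.25°: sin φ sin δ = -0.0005, cos φ cos δ cos H = 0.8638, so cos θ_z = 0.8633.
Top-of-atmosphere irradiance = S₀ cos θ_z = 1361 × 0.8633 = 1174.95 W/m².

1175 W/m²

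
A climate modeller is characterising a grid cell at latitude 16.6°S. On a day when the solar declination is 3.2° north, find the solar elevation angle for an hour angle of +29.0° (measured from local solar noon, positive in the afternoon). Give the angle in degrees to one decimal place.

55.2°

cos θ_z = sin φ sin δ + cos φ cos δ cos H = (-0.2857)(0.0558) + (0.9583)(0.9984)(0.8746) = 0.8208.
θ_z = arccos(0.8208) = 34.84°, so the elevation is 90° − 34.84° = 55.16°.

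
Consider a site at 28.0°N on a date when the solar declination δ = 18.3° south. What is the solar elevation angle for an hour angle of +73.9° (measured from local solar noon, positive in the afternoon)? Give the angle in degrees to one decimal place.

4.9°

cos θ_z = sin φ sin δ + cos φ cos δ cos H = (0.4695)(-0.3140) + (0.8829)(0.9494)(0.2773) = 0.0850.
θ_z = arccos(0.0850) = 85.12°, so the elevation is 90° − 85.12° = 4.88°.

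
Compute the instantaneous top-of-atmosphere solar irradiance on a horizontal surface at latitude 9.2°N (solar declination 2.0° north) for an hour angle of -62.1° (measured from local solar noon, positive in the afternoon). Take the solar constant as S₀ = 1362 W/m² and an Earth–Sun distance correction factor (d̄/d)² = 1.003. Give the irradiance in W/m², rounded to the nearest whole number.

With φ = 9.2°, δ = 2.0°, H = -62.10°: sin φ sin δ = 0.0056, cos φ cos δ cos H = 0.4616, so cos θ_z = 0.4672.
Top-of-atmosphere irradiance = S₀ (d̄/d)² cos θ_z = 1362 × 1.003 × 0.4672 = 638.24 W/m².

638 W/m²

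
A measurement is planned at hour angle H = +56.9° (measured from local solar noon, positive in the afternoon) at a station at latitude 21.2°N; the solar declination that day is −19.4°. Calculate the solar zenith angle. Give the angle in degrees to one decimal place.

68.9°

cos θ_z = sin φ sin δ + cos φ cos δ cos H = (0.3616)(-0.3322) + (0.9323)(0.9432)(0.5461) = 0.3601.
θ_z = arccos(0.3601) = 68.89°.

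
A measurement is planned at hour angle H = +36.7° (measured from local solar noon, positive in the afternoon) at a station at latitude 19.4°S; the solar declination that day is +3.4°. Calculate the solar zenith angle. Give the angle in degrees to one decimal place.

cos θ_z = sin φ sin δ + cos φ cos δ cos H = (-0.3322)(0.0593) + (0.9432)(0.9982)(0.8018) = 0.7352.
θ_z = arccos(0.7352) = 42.68°.

42.7°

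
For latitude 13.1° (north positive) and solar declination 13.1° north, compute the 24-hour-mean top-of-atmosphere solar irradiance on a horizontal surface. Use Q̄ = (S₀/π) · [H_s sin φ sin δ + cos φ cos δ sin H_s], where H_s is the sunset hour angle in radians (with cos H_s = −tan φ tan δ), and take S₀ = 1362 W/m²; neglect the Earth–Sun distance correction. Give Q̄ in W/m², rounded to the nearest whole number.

447 W/m²

The sunset hour angle satisfies cos H_s = −tan φ tan δ = -0.0542, giving H_s = 93.11°. In radians, H_s = 1.6251.
H_s sin φ sin δ = 1.6251 × 0.2267 × 0.2267 = 0.0835.
cos φ cos δ sin H_s = 0.9740 × 0.9740 × 0.9985 = 0.9473.
Q̄ = (1362/π) × (0.0835 + 0.9473) = 433.54 × 1.0308 = 446.89 W/m².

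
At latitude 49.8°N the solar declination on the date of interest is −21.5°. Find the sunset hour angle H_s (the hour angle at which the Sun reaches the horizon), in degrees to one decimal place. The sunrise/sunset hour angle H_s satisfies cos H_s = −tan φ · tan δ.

The sunset hour angle satisfies cos H_s = −tan φ tan δ = 0.4661, giving H_s = 62.22°.

62.2°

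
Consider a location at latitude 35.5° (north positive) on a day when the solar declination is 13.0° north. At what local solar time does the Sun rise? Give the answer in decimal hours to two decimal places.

5.37 h

cos H_s = −tan(35.5°) · tan(13.0°) = -0.1647, so H_s = arccos(-0.1647) = 99.48°.
Sunrise is at 12 − H_s/15 = 12 − 6.632 = 5.368 h local solar time.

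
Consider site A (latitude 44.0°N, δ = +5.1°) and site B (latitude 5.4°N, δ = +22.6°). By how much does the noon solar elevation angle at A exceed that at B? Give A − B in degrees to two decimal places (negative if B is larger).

-21.70°

A: 90° − |44.0 − (5.1)| = 51.10°.
B: 90° − |5.4 − (22.6)| = 72.80°.
A − B = 51.10 − 72.80 = -21.70°.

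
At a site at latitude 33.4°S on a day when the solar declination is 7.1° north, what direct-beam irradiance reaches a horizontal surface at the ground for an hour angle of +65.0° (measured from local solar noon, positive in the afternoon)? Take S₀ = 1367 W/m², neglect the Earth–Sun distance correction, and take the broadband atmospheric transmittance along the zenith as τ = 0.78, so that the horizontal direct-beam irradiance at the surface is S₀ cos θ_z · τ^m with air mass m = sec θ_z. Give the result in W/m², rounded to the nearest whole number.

With φ = -33.4°, δ = 7.1°, H = 65.00°: sin φ sin δ = -0.0680, cos φ cos δ cos H = 0.3501, so cos θ_z = 0.2821.
Air mass m = 1/cos θ_z = 1/0.2821 = 3.545; τ^m = 0.78^3.545 = 0.4145.
Surface direct beam = 1367 × 0.2821 × 0.4145 = 159.84 W/m².

160 W/m²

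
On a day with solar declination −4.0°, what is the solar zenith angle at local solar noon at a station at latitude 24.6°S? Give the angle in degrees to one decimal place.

At local solar noon the hour angle is zero, so the zenith angle is |φ − δ| = |-24.6° − (-4.0°)| = 20.6°.

20.6°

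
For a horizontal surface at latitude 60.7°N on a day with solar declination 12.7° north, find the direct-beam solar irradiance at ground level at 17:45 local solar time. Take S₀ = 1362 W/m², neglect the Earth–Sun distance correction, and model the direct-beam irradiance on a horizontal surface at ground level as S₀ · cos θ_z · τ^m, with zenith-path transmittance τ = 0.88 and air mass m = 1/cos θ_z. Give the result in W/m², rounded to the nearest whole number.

Hour angle H = 15° × (17.75 − 12) = 86.25°.
With φ = 60.7°, δ = 12.7°, H = 86.25°: sin φ sin δ = 0.1917, cos φ cos δ cos H = 0.0312, so cos θ_z = 0.2229.
Air mass m = 1/cos θ_z = 1/0.2229 = 4.486; τ^m = 0.88^4.486 = 0.5636.
Surface direct beam = 1362 × 0.2229 × 0.5636 = 171.10 W/m².

171 W/m²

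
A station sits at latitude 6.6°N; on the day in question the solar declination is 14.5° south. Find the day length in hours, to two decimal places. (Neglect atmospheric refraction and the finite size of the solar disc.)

The sunset hour angle satisfies cos H_s = −tan φ tan δ = 0.0299, giving H_s = 88.29°.
Day length = 2 H_s / 15° h⁻¹ = 176.58° / 15 = 11.772 h.

11.77 hours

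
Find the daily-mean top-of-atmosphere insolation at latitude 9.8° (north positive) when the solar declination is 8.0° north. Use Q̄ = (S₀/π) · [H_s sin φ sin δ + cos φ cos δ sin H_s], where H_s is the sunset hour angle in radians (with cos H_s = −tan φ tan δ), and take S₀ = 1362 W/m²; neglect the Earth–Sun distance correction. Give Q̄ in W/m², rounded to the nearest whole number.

439 W/m²

cos H_s = −tan(9.8°) · tan(8.0°) = -0.0243, so H_s = arccos(-0.0243) = 91.39°. In radians, H_s = 1.5951.
H_s sin φ sin δ = 1.5951 × 0.1702 × 0.1392 = 0.0378.
cos φ cos δ sin H_s = 0.9854 × 0.9903 × 0.9997 = 0.9755.
Q̄ = (1362/π) × (0.0378 + 0.9755) = 433.54 × 1.0133 = 439.31 W/m².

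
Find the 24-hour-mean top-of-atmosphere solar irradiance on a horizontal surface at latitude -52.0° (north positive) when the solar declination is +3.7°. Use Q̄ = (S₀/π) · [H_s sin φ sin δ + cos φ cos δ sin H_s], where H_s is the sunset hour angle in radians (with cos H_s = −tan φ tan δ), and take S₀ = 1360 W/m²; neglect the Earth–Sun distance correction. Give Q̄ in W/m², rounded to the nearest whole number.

−tan φ tan δ = −(-1.2799)(0.0647) = 0.0828; H_s = arccos(0.0828) = 85.25°. In radians, H_s = 1.4879.
H_s sin φ sin δ = 1.4879 × -0.7880 × 0.0645 = -0.0756.
cos φ cos δ sin H_s = 0.6157 × 0.9979 × 0.9966 = 0.6123.
Q̄ = (1360/π) × (-0.0756 + 0.6123) = 432.90 × 0.5367 = 232.34 W/m².

232 W/m²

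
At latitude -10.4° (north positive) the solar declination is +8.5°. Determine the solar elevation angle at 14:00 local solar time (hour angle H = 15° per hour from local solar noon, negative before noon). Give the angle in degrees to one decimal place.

54.7°

Hour angle H = 15° × (14 − 12) = 30.00°.
cos θ_z = sin(-10.4°) sin(8.5°) + cos(-10.4°) cos(8.5°) cos(30.00°) = -0.0267 + 0.8424 = 0.8157.
θ_z = arccos(0.8157) = 35.34°, so the elevation is 90° − 35.34° = 54.66°.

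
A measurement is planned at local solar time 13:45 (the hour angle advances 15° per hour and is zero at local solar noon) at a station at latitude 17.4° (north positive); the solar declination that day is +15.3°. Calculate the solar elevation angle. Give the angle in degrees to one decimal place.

Hour angle H = 15° × (13.75 − 12) = 26.25°.
cos θ_z = sin(17.4°) sin(15.3°) + cos(17.4°) cos(15.3°) cos(26.25°) = 0.0789 + 0.8255 = 0.9044.
θ_z = arccos(0.9044) = 25.26°, so the elevation is 90° − 25.26° = 64.74°.

64.7°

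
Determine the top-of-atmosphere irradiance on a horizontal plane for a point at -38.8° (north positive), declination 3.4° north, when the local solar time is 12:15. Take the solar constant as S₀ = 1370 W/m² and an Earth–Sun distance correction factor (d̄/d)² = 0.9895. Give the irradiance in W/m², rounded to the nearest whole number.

1002 W/m²

Hour angle H = 15° × (12.25 − 12) = 3.75°.
cos θ_z = sin(-38.8°) sin(3.4°) + cos(-38.8°) cos(3.4°) cos(3.75°) = -0.0372 + 0.7763 = 0.7391.
Top-of-atmosphere irradiance = S₀ (d̄/d)² cos θ_z = 1370 × 0.9895 × 0.7391 = 1001.94 W/m².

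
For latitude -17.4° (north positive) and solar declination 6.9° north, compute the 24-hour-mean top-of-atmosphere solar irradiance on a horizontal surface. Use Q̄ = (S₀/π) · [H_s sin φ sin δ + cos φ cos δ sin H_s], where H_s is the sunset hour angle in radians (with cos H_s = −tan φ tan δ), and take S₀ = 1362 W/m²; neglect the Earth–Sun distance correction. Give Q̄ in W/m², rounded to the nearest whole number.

387 W/m²

cos H_s = −tan(-17.4°) · tan(6.9°) = 0.0379, so H_s = arccos(0.0379) = 87.83°. In radians, H_s = 1.5329.
H_s sin φ sin δ = 1.5329 × -0.2990 × 0.1201 = -0.0550.
cos φ cos δ sin H_s = 0.9542 × 0.9928 × 0.9993 = 0.9467.
Q̄ = (1362/π) × (-0.0550 + 0.9467) = 433.54 × 0.8917 = 386.59 W/m².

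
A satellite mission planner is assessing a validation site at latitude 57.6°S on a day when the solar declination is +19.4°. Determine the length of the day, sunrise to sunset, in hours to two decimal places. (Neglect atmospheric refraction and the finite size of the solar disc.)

7.51 hours

cos H_s = −tan(-57.6°) · tan(19.4°) = 0.5549, so H_s = arccos(0.5549) = 56.30°.
Day length = 2 H_s / 15° h⁻¹ = 112.60° / 15 = 7.507 h.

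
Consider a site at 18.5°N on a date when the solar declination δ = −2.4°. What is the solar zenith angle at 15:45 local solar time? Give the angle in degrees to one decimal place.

Hour angle H = 15° × (15.75 − 12) = 56.25°.
cos θ_z = sin(18.5°) sin(-2.4°) + cos(18.5°) cos(-2.4°) cos(56.25°) = -0.0133 + 0.5264 = 0.5131.
θ_z = arccos(0.5131) = 59.13°.

59.1°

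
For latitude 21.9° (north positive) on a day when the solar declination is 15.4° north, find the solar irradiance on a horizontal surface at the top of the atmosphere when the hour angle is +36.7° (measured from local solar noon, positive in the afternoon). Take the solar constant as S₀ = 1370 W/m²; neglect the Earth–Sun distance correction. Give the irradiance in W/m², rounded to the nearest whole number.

1118 W/m²

cos θ_z = sin φ sin δ + cos φ cos δ cos H = (0.3730)(0.2656) + (0.9278)(0.9641)(0.8018) = 0.8163.
Top-of-atmosphere irradiance = S₀ cos θ_z = 1370 × 0.8163 = 1118.33 W/m².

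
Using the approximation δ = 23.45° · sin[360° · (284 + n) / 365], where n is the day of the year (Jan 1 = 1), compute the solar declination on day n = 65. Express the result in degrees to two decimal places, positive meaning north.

-6.38°

360 × (284 + 65) / 365 = 344.219°; sin(344.219°) = -0.2720.
δ = 23.45 × -0.2720 = -6.378° ≈ -6.38°.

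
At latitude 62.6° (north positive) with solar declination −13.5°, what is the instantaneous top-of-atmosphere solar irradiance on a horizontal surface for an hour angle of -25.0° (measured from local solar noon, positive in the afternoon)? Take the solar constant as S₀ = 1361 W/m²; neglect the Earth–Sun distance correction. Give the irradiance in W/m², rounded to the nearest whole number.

270 W/m²

cos θ_z = sin(62.6°) sin(-13.5°) + cos(62.6°) cos(-13.5°) cos(-25.00°) = -0.2073 + 0.4056 = 0.1983.
Top-of-atmosphere irradiance = S₀ cos θ_z = 1361 × 0.1983 = 269.89 W/m².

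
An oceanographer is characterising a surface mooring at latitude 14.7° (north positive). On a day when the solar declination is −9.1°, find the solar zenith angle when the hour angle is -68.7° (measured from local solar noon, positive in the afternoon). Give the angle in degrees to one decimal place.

72.1°

cos θ_z = sin(14.7°) sin(-9.1°) + cos(14.7°) cos(-9.1°) cos(-68.70°) = -0.0401 + 0.3469 = 0.3068.
θ_z = arccos(0.3068) = 72.13°.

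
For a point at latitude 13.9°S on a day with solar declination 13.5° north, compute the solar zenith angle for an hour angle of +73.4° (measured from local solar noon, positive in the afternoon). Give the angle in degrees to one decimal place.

77.7°

With φ = -13.9°, δ = 13.5°, H = 73.40°: sin φ sin δ = -0.0561, cos φ cos δ cos H = 0.2697, so cos θ_z = 0.2136.
θ_z = arccos(0.2136) = 77.67°.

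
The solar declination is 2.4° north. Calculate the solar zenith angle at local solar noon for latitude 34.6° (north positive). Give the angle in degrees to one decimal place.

32.2°

At local solar noon the hour angle is zero, so the zenith angle is |φ − δ| = |34.6° − (2.4°)| = 32.2°.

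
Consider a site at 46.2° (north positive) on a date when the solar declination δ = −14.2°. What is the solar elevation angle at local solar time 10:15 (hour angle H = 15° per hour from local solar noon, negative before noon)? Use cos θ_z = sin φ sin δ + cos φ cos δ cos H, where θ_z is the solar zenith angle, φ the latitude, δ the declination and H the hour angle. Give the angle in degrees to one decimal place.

25.1°

Hour angle H = 15° × (10.25 − 12) = -26.25°.
With φ = 46.2°, δ = -14.2°, H = -26.25°: sin φ sin δ = -0.1771, cos φ cos δ cos H = 0.6018, so cos θ_z = 0.4247.
θ_z = arccos(0.4247) = 64.87°, so the elevation is 90° − 64.87° = 25.13°.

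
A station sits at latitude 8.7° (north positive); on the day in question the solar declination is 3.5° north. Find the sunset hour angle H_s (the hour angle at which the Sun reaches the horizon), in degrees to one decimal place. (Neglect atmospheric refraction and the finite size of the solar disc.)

cos H_s = −tan(8.7°) · tan(3.5°) = -0.0094, so H_s = arccos(-0.0094) = 90.54°.

90.5°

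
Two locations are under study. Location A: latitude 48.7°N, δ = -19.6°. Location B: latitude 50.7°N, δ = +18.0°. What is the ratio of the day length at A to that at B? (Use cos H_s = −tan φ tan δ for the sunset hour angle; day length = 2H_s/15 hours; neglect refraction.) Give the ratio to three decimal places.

A: H_s = arccos(−tan 48.7° · tan -19.6°) = 66.09°, so 2H_s/15 = 8.8120 h.
B: H_s = arccos(−tan 50.7° · tan 18.0°) = 113.39°, so 2H_s/15 = 15.1187 h.
Ratio A/B = 8.8120 / 15.1187 = 0.5829.

0.583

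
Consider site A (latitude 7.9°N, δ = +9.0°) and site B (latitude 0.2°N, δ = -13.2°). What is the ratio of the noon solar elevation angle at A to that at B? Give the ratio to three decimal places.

1.161

A: 90° − |7.9 − (9.0)| = 88.90°.
B: 90° − |0.2 − (-13.2)| = 76.60°.
Ratio A/B = 88.9000 / 76.6000 = 1.1606.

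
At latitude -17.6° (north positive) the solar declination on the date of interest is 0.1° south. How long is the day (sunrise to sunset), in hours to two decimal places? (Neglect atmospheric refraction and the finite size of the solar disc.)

cos H_s = −tan(-17.6°) · tan(-0.1°) = -0.0006, so H_s = arccos(-0.0006) = 90.03°.
Day length = 2 H_s / 15° h⁻¹ = 180.06° / 15 = 12.004 h.

12.00 hours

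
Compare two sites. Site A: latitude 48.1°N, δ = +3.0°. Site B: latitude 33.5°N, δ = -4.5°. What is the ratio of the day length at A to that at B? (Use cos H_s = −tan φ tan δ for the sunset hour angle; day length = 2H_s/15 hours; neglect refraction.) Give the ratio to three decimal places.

A: H_s = arccos(−tan 48.1° · tan 3.0°) = 93.35°, so 2H_s/15 = 12.4467 h.
B: H_s = arccos(−tan 33.5° · tan -4.5°) = 87.01°, so 2H_s/15 = 11.6013 h.
Ratio A/B = 12.4467 / 11.6013 = 1.0729.

1.073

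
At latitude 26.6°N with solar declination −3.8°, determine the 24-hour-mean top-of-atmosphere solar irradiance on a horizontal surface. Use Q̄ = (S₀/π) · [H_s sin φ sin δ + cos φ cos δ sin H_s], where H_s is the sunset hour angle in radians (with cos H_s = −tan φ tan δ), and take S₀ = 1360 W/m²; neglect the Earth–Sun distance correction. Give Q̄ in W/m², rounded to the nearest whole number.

−tan φ tan δ = −(0.5008)(-0.0664) = 0.0333; H_s = arccos(0.0333) = 88.09°. In radians, H_s = 1.5375.
H_s sin φ sin δ = 1.5375 × 0.4478 × -0.0663 = -0.0456.
cos φ cos δ sin H_s = 0.8942 × 0.9978 × 0.9994 = 0.8917.
Q̄ = (1360/π) × (-0.0456 + 0.8917) = 432.90 × 0.8461 = 366.28 W/m².

366 W/m²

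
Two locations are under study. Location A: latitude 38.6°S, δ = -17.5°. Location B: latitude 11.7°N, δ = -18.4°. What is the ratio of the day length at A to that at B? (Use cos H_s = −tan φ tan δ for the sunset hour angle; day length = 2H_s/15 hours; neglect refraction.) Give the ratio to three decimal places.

1.215

A: H_s = arccos(−tan -38.6° · tan -17.5°) = 104.58°, so 2H_s/15 = 13.9440 h.
B: H_s = arccos(−tan 11.7° · tan -18.4°) = 86.05°, so 2H_s/15 = 11.4733 h.
Ratio A/B = 13.9440 / 11.4733 = 1.2153.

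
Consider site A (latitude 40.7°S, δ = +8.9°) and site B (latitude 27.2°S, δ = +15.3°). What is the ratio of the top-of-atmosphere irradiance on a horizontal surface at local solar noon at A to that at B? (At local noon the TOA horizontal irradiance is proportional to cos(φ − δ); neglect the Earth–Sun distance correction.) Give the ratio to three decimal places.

0.879

A: cos θ_z = cos(-40.7° − (8.9°)) = 0.6481.
B: cos θ_z = cos(-27.2° − (15.3°)) = 0.7373.
Ratio A/B = 0.6481 / 0.7373 = 0.8790.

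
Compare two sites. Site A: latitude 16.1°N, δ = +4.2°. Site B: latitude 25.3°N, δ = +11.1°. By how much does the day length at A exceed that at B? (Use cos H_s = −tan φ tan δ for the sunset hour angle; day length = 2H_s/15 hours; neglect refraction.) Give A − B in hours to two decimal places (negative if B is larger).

-0.55 h

A: H_s = arccos(−tan 16.1° · tan 4.2°) = 91.21°, so 2H_s/15 = 12.1613 h.
B: H_s = arccos(−tan 25.3° · tan 11.1°) = 95.32°, so 2H_s/15 = 12.7093 h.
A − B = 12.1613 − 12.7093 = -0.5480 h.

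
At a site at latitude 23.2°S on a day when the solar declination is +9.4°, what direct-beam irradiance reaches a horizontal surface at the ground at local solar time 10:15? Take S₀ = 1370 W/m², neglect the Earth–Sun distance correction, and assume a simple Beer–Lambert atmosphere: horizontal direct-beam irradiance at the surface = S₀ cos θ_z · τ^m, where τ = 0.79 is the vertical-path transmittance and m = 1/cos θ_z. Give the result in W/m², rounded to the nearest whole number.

749 W/m²

Hour angle H = 15° × (10.25 − 12) = -26.25°.
cos θ_z = sin φ sin δ + cos φ cos δ cos H = (-0.3939)(0.1633) + (0.9191)(0.9866)(0.8969) = 0.7490.
Air mass m = 1/cos θ_z = 1/0.7490 = 1.335; τ^m = 0.79^1.335 = 0.7300.
Surface direct beam = 1370 × 0.7490 × 0.7300 = 749.07 W/m².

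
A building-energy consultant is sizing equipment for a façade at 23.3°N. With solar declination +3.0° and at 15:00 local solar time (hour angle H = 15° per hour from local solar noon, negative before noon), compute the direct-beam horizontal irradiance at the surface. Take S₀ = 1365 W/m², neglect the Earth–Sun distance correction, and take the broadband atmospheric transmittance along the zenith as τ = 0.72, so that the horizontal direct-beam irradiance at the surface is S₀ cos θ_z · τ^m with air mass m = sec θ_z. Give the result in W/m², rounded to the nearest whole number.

Hour angle H = 15° × (15 − 12) = 45.00°.
With φ = 23.3°, δ = 3.0°, H = 45.00°: sin φ sin δ = 0.0207, cos φ cos δ cos H = 0.6485, so cos θ_z = 0.6692.
Air mass m = 1/cos θ_z = 1/0.6692 = 1.494; τ^m = 0.72^1.494 = 0.6121.
Surface direct beam = 1365 × 0.6692 × 0.6121 = 559.13 W/m².

559 W/m²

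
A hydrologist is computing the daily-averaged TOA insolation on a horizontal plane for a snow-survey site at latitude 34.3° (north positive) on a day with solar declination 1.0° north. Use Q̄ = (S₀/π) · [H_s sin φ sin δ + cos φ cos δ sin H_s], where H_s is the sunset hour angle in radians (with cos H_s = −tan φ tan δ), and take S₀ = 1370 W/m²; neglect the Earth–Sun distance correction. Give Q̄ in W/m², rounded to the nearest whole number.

367 W/m²

cos H_s = −tan(34.3°) · tan(1.0°) = -0.0119, so H_s = arccos(-0.0119) = 90.68°. In radians, H_s = 1.5827.
H_s sin φ sin δ = 1.5827 × 0.5635 × 0.0175 = 0.0156.
cos φ cos δ sin H_s = 0.8261 × 0.9998 × 0.9999 = 0.8259.
Q̄ = (1370/π) × (0.0156 + 0.8259) = 436.08 × 0.8415 = 366.96 W/m².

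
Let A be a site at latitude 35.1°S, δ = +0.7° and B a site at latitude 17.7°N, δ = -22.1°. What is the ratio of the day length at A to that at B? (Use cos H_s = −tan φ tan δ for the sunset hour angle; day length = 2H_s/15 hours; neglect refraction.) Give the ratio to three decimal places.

A: H_s = arccos(−tan -35.1° · tan 0.7°) = 89.51°, so 2H_s/15 = 11.9347 h.
B: H_s = arccos(−tan 17.7° · tan -22.1°) = 82.55°, so 2H_s/15 = 11.0067 h.
Ratio A/B = 11.9347 / 11.0067 = 1.0843.

1.084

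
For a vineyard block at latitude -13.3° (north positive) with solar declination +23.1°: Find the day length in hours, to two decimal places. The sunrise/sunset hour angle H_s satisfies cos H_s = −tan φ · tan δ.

11.23 hours

cos H_s = −tan(-13.3°) · tan(23.1°) = 0.1008, so H_s = arccos(0.1008) = 84.21°.
Day length = 2 H_s / 15° h⁻¹ = 168.42° / 15 = 11.228 h.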